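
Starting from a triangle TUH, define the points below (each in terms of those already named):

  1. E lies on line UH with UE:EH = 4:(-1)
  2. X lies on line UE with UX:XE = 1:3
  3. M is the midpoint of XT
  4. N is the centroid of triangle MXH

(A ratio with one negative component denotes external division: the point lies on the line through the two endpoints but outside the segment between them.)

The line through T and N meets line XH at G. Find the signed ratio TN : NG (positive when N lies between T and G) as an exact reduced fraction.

Choose coordinates T = (0, 0), U = (1, 0), H = (0, 1).
1. E lies on line UH with UE:EH = 4:(-1) ⇒ E = (-1/3, 4/3)
2. X lies on line UE with UX:XE = 1:3 ⇒ X = (2/3, 1/3)
3. M is the midpoint of XT ⇒ M = (1/3, 1/6)
4. N is the centroid of triangle MXH ⇒ N = (1/3, 1/2)
line TN meets XH at G = (2/5, 3/5)
N = T + t·(G−T) with t = 5/6, so TN:NG = 5/6:1/6

TN:NG = 5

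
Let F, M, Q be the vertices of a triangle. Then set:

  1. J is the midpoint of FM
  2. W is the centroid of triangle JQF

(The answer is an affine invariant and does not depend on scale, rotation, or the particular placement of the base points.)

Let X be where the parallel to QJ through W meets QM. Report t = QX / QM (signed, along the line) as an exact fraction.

t = -1/3

Assign F = (0, 0), M = (1, 0), Q = (0, 1) — the answer is frame-independent, so this choice is without loss of generality.
1. J is the midpoint of FM ⇒ J = (1/2, 0)
2. W is the centroid of triangle JQF ⇒ W = (1/6, 1/3)
through W parallel to QJ: direction (1/2, -1); meets QM at X = (-1/3, 4/3)
X = Q + t·(M−Q) with t = -1/3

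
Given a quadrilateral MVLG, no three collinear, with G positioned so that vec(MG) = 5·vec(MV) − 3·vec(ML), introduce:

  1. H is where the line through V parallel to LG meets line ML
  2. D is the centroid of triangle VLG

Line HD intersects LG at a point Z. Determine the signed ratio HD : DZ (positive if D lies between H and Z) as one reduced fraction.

Set M = (0, 0), V = (1, 0), L = (0, 1), G = (5, -3); any affine frame gives the same invariant.
1. H is where the line through V parallel to LG meets line ML ⇒ H = (0, 4/5)
2. D is the centroid of triangle VLG ⇒ D = (2, -2/3)
line HD meets LG at Z = (3, -7/5)
D = H + t·(Z−H) with t = 2/3, so HD:DZ = 2/3:1/3

HD:DZ = 2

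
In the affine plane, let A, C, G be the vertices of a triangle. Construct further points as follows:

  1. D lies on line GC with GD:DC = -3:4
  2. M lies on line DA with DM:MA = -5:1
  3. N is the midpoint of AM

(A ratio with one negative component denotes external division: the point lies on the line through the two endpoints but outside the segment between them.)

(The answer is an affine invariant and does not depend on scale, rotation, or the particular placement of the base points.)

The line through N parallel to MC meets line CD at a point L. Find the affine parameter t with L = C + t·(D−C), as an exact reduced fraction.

Work in coordinates with A = (0, 0), C = (1, 0), G = (0, 1).
1. D lies on line GC with GD:DC = -3:4 ⇒ D = (-3, 4)
2. M lies on line DA with DM:MA = -5:1 ⇒ M = (3/4, -1)
3. N is the midpoint of AM ⇒ N = (3/8, -1/2)
through N parallel to MC: direction (1/4, 1); meets CD at L = (3/5, 2/5)
L = C + t·(D−C) with t = 1/10

t = 1/10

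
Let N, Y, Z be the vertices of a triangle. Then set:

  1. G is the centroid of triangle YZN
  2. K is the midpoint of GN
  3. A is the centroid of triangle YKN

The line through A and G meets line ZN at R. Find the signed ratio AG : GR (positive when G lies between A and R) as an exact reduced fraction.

AG:GR = 1/6

Choose coordinates N = (0, 0), Y = (1, 0), Z = (0, 1).
1. G is the centroid of triangle YZN ⇒ G = (1/3, 1/3)
2. K is the midpoint of GN ⇒ K = (1/6, 1/6)
3. A is the centroid of triangle YKN ⇒ A = (7/18, 1/18)
line AG meets ZN at R = (0, 2)
G = A + t·(R−A) with t = 1/7, so AG:GR = 1/7:6/7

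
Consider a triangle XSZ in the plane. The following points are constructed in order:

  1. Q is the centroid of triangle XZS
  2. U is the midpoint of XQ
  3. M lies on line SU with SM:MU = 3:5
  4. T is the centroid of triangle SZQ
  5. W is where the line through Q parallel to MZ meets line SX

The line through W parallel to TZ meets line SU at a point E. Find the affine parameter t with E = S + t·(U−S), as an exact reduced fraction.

Choose coordinates X = (0, 0), S = (1, 0), Z = (0, 1).
1. Q is the centroid of triangle XZS ⇒ Q = (1/3, 1/3)
2. U is the midpoint of XQ ⇒ U = (1/6, 1/6)
3. M lies on line SU with SM:MU = 3:5 ⇒ M = (11/16, 1/16)
4. T is the centroid of triangle SZQ ⇒ T = (4/9, 4/9)
5. W is where the line through Q parallel to MZ meets line SX ⇒ W = (26/45, 0)
through W parallel to TZ: direction (-4/9, 5/9); meets SU at E = (94/189, 19/189)
E = S + t·(U−S) with t = 38/63

t = 38/63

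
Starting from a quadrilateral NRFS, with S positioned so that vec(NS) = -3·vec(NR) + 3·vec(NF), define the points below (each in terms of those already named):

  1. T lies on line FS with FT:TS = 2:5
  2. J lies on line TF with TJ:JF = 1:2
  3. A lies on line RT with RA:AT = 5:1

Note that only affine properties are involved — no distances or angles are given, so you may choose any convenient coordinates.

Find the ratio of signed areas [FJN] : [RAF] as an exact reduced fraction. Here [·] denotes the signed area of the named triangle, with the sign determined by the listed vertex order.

[FJN]:[RAF] = -12/5

Choose coordinates N = (0, 0), R = (1, 0), F = (0, 1), S = (-3, 3).
1. T lies on line FS with FT:TS = 2:5 ⇒ T = (-6/7, 11/7)
2. J lies on line TF with TJ:JF = 1:2 ⇒ J = (-4/7, 29/21)
3. A lies on line RT with RA:AT = 5:1 ⇒ A = (-23/42, 55/42)
2·[FJN] = 4/7, 2·[RAF] = -5/21
[FJN]:[RAF] = 4/7:-5/21 = -12/5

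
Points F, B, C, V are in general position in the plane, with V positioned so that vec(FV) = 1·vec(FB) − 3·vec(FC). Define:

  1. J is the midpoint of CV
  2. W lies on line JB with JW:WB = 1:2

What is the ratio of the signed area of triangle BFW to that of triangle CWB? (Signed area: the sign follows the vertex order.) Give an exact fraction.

[BFW]:[CWB] = 2/3

Choose coordinates F = (0, 0), B = (1, 0), C = (0, 1), V = (1, -3).
1. J is the midpoint of CV ⇒ J = (1/2, -1)
2. W lies on line JB with JW:WB = 1:2 ⇒ W = (2/3, -2/3)
2·[BFW] = 2/3, 2·[CWB] = 1
[BFW]:[CWB] = 2/3:1 = 2/3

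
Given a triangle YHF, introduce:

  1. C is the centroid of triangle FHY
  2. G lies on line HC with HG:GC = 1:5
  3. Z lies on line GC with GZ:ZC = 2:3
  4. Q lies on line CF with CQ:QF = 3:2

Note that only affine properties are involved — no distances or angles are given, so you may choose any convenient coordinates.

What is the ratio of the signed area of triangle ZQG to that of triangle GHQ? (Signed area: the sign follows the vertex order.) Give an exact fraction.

[ZQG]:[GHQ] = -2

Set Y = (0, 0), H = (1, 0), F = (0, 1); any affine frame gives the same invariant.
1. C is the centroid of triangle FHY ⇒ C = (1/3, 1/3)
2. G lies on line HC with HG:GC = 1:5 ⇒ G = (8/9, 1/18)
3. Z lies on line GC with GZ:ZC = 2:3 ⇒ Z = (2/3, 1/6)
4. Q lies on line CF with CQ:QF = 3:2 ⇒ Q = (2/15, 11/15)
2·[ZQG] = -1/15, 2·[GHQ] = 1/30
[ZQG]:[GHQ] = -1/15:1/30 = -2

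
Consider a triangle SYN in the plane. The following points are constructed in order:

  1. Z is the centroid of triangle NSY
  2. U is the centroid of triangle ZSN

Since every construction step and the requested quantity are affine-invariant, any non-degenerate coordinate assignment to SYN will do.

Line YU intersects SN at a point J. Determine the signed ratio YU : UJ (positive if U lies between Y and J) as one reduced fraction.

YU:UJ = 8

Assign S = (0, 0), Y = (1, 0), N = (0, 1) — the answer is frame-independent, so this choice is without loss of generality.
1. Z is the centroid of triangle NSY ⇒ Z = (1/3, 1/3)
2. U is the centroid of triangle ZSN ⇒ U = (1/9, 4/9)
line YU meets SN at J = (0, 1/2)
U = Y + t·(J−Y) with t = 8/9, so YU:UJ = 8/9:1/9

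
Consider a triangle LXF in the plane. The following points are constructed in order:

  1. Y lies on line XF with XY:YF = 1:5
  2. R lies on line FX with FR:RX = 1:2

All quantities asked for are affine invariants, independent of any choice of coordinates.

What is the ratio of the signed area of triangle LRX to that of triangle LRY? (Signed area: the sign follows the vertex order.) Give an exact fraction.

Work in coordinates with L = (0, 0), X = (1, 0), F = (0, 1).
1. Y lies on line XF with XY:YF = 1:5 ⇒ Y = (5/6, 1/6)
2. R lies on line FX with FR:RX = 1:2 ⇒ R = (1/3, 2/3)
2·[LRX] = -2/3, 2·[LRY] = -1/2
[LRX]:[LRY] = -2/3:-1/2 = 4/3

[LRX]:[LRY] = 4/3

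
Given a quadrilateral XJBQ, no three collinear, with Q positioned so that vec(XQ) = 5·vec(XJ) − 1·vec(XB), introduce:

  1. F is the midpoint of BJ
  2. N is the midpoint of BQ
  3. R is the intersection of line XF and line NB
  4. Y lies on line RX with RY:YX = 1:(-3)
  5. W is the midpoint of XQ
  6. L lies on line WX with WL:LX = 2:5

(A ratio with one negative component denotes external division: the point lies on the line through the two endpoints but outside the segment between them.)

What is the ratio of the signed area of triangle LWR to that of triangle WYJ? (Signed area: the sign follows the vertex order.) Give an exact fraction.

Set X = (0, 0), J = (1, 0), B = (0, 1), Q = (5, -1); any affine frame gives the same invariant.
1. F is the midpoint of BJ ⇒ F = (1/2, 1/2)
2. N is the midpoint of BQ ⇒ N = (5/2, 0)
3. R is the intersection of line XF and line NB ⇒ R = (5/7, 5/7)
4. Y lies on line RX with RY:YX = 1:(-3) ⇒ Y = (15/14, 15/14)
5. W is the midpoint of XQ ⇒ W = (5/2, -1/2)
6. L lies on line WX with WL:LX = 2:5 ⇒ L = (25/14, -5/14)
2·[LWR] = 30/49, 2·[WYJ] = 23/14
[LWR]:[WYJ] = 30/49:23/14 = 60/161

[LWR]:[WYJ] = 60/161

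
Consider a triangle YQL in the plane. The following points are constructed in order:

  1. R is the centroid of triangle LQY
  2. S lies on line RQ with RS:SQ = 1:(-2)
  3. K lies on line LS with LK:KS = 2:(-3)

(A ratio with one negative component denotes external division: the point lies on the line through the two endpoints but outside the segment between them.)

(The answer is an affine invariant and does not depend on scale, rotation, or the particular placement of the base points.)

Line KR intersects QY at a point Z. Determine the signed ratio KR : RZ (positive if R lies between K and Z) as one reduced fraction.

KR:RZ = 4

Work in coordinates with Y = (0, 0), Q = (1, 0), L = (0, 1).
1. R is the centroid of triangle LQY ⇒ R = (1/3, 1/3)
2. S lies on line RQ with RS:SQ = 1:(-2) ⇒ S = (-1/3, 2/3)
3. K lies on line LS with LK:KS = 2:(-3) ⇒ K = (2/3, 5/3)
line KR meets QY at Z = (1/4, 0)
R = K + t·(Z−K) with t = 4/5, so KR:RZ = 4/5:1/5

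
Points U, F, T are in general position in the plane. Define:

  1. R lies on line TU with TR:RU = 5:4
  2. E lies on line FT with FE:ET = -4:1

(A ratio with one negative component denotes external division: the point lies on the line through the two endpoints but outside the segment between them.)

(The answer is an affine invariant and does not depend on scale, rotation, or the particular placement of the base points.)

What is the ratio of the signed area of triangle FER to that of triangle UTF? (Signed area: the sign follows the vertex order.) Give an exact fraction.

[FER]:[UTF] = -20/27

Choose coordinates U = (0, 0), F = (1, 0), T = (0, 1).
1. R lies on line TU with TR:RU = 5:4 ⇒ R = (0, 4/9)
2. E lies on line FT with FE:ET = -4:1 ⇒ E = (-1/3, 4/3)
2·[FER] = 20/27, 2·[UTF] = -1
[FER]:[UTF] = 20/27:-1 = -20/27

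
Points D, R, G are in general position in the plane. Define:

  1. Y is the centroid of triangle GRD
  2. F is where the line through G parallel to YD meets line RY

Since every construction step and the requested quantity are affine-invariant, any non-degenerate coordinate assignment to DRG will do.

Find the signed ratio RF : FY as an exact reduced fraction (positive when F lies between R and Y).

RF:FY = -2

Set D = (0, 0), R = (1, 0), G = (0, 1); any affine frame gives the same invariant.
1. Y is the centroid of triangle GRD ⇒ Y = (1/3, 1/3)
2. F is where the line through G parallel to YD meets line RY ⇒ F = (-1/3, 2/3)
F = R + t·(Y−R) with t = 2, so RF:FY = t:(1−t) = 2:-1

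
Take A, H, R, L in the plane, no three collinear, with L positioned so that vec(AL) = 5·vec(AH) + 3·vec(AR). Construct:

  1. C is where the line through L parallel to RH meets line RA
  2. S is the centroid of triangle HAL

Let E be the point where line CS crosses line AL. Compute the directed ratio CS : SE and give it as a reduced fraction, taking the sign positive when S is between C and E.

Assign A = (0, 0), H = (1, 0), R = (0, 1), L = (5, 3) — the answer is frame-independent, so this choice is without loss of generality.
1. C is where the line through L parallel to RH meets line RA ⇒ C = (0, 8)
2. S is the centroid of triangle HAL ⇒ S = (2, 1)
line CS meets AL at E = (80/41, 48/41)
S = C + t·(E−C) with t = 41/40, so CS:SE = 41/40:-1/40

CS:SE = -41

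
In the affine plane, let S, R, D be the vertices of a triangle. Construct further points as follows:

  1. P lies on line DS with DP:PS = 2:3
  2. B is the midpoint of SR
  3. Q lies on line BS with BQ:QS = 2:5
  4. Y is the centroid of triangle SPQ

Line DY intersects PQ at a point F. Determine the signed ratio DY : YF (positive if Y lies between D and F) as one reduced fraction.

DY:YF = -3

Set S = (0, 0), R = (1, 0), D = (0, 1); any affine frame gives the same invariant.
1. P lies on line DS with DP:PS = 2:3 ⇒ P = (0, 3/5)
2. B is the midpoint of SR ⇒ B = (1/2, 0)
3. Q lies on line BS with BQ:QS = 2:5 ⇒ Q = (5/14, 0)
4. Y is the centroid of triangle SPQ ⇒ Y = (5/42, 1/5)
line DY meets PQ at F = (5/63, 7/15)
Y = D + t·(F−D) with t = 3/2, so DY:YF = 3/2:-1/2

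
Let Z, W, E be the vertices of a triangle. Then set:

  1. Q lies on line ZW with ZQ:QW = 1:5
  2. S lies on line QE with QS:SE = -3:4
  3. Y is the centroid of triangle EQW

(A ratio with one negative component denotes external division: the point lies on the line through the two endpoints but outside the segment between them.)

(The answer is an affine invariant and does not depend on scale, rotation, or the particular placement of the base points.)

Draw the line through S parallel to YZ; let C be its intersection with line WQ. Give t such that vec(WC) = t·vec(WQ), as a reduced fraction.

Choose coordinates Z = (0, 0), W = (1, 0), E = (0, 1).
1. Q lies on line ZW with ZQ:QW = 1:5 ⇒ Q = (1/6, 0)
2. S lies on line QE with QS:SE = -3:4 ⇒ S = (2/3, -3)
3. Y is the centroid of triangle EQW ⇒ Y = (7/18, 1/3)
through S parallel to YZ: direction (-7/18, -1/3); meets WQ at C = (25/6, 0)
C = W + t·(Q−W) with t = -19/5

t = -19/5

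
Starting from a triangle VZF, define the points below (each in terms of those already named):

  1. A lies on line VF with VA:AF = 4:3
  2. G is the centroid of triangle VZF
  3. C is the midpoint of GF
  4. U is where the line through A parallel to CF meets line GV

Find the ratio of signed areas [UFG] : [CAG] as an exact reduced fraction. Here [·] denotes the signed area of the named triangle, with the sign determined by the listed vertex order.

[UFG]:[CAG] = -2

Assign V = (0, 0), Z = (1, 0), F = (0, 1) — the answer is frame-independent, so this choice is without loss of generality.
1. A lies on line VF with VA:AF = 4:3 ⇒ A = (0, 4/7)
2. G is the centroid of triangle VZF ⇒ G = (1/3, 1/3)
3. C is the midpoint of GF ⇒ C = (1/6, 2/3)
4. U is where the line through A parallel to CF meets line GV ⇒ U = (4/21, 4/21)
2·[UFG] = -1/7, 2·[CAG] = 1/14
[UFG]:[CAG] = -1/7:1/14 = -2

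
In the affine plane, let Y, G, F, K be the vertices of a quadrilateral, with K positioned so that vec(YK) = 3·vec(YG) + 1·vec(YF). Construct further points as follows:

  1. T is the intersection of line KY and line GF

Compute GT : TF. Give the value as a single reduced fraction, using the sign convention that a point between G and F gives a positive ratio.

Assign Y = (0, 0), G = (1, 0), F = (0, 1), K = (3, 1) — the answer is frame-independent, so this choice is without loss of generality.
1. T is the intersection of line KY and line GF ⇒ T = (3/4, 1/4)
T = G + t·(F−G) with t = 1/4, so GT:TF = t:(1−t) = 1/4:3/4

GT:TF = 1/3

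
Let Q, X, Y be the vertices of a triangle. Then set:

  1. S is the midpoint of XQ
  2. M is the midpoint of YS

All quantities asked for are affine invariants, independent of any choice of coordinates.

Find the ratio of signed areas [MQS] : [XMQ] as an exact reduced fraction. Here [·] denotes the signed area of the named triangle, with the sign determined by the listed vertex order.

[MQS]:[XMQ] = 1/2

Choose coordinates Q = (0, 0), X = (1, 0), Y = (0, 1).
1. S is the midpoint of XQ ⇒ S = (1/2, 0)
2. M is the midpoint of YS ⇒ M = (1/4, 1/2)
2·[MQS] = 1/4, 2·[XMQ] = 1/2
[MQS]:[XMQ] = 1/4:1/2 = 1/2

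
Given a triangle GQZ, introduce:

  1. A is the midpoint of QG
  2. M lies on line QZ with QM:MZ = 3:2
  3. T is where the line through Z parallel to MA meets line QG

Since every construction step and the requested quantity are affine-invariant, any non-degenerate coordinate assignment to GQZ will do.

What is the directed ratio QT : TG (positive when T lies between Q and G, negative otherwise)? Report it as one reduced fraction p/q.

QT:TG = 5

Set G = (0, 0), Q = (1, 0), Z = (0, 1); any affine frame gives the same invariant.
1. A is the midpoint of QG ⇒ A = (1/2, 0)
2. M lies on line QZ with QM:MZ = 3:2 ⇒ M = (2/5, 3/5)
3. T is where the line through Z parallel to MA meets line QG ⇒ T = (1/6, 0)
T = Q + t·(G−Q) with t = 5/6, so QT:TG = t:(1−t) = 5/6:1/6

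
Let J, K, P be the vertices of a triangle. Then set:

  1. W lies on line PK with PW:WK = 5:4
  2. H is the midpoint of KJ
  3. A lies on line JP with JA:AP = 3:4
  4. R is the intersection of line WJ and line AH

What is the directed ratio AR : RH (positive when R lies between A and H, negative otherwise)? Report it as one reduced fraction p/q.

Assign J = (0, 0), K = (1, 0), P = (0, 1) — the answer is frame-independent, so this choice is without loss of generality.
1. W lies on line PK with PW:WK = 5:4 ⇒ W = (5/9, 4/9)
2. H is the midpoint of KJ ⇒ H = (1/2, 0)
3. A lies on line JP with JA:AP = 3:4 ⇒ A = (0, 3/7)
4. R is the intersection of line WJ and line AH ⇒ R = (15/58, 6/29)
R = A + t·(H−A) with t = 15/29, so AR:RH = t:(1−t) = 15/29:14/29

AR:RH = 15/14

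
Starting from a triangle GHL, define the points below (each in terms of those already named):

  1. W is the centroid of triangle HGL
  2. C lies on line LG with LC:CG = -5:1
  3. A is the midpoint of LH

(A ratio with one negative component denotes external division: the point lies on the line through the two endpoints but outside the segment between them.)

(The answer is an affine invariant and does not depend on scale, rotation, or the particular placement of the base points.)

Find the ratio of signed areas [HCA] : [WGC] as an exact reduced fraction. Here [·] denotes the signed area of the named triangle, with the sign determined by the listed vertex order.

[HCA]:[WGC] = -15/2

Set G = (0, 0), H = (1, 0), L = (0, 1); any affine frame gives the same invariant.
1. W is the centroid of triangle HGL ⇒ W = (1/3, 1/3)
2. C lies on line LG with LC:CG = -5:1 ⇒ C = (0, -1/4)
3. A is the midpoint of LH ⇒ A = (1/2, 1/2)
2·[HCA] = -5/8, 2·[WGC] = 1/12
[HCA]:[WGC] = -5/8:1/12 = -15/2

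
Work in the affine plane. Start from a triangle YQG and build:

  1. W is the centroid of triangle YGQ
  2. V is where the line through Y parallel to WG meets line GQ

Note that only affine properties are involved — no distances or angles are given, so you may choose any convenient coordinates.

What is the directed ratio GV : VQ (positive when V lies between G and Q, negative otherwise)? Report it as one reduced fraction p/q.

GV:VQ = -1/2

Work in coordinates with Y = (0, 0), Q = (1, 0), G = (0, 1).
1. W is the centroid of triangle YGQ ⇒ W = (1/3, 1/3)
2. V is where the line through Y parallel to WG meets line GQ ⇒ V = (-1, 2)
V = G + t·(Q−G) with t = -1, so GV:VQ = t:(1−t) = -1:2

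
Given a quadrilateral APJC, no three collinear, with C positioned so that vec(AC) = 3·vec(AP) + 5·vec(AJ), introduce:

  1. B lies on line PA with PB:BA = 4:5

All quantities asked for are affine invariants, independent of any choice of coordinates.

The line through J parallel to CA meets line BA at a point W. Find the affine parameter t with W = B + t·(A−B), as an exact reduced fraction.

t = 52/25

Work in coordinates with A = (0, 0), P = (1, 0), J = (0, 1), C = (3, 5).
1. B lies on line PA with PB:BA = 4:5 ⇒ B = (5/9, 0)
through J parallel to CA: direction (-3, -5); meets BA at W = (-3/5, 0)
W = B + t·(A−B) with t = 52/25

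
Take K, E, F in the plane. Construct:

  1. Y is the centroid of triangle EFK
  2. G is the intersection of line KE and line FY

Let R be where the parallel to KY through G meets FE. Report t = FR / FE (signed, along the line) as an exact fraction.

Set K = (0, 0), E = (1, 0), F = (0, 1); any affine frame gives the same invariant.
1. Y is the centroid of triangle EFK ⇒ Y = (1/3, 1/3)
2. G is the intersection of line KE and line FY ⇒ G = (1/2, 0)
through G parallel to KY: direction (1/3, 1/3); meets FE at R = (3/4, 1/4)
R = F + t·(E−F) with t = 3/4

t = 3/4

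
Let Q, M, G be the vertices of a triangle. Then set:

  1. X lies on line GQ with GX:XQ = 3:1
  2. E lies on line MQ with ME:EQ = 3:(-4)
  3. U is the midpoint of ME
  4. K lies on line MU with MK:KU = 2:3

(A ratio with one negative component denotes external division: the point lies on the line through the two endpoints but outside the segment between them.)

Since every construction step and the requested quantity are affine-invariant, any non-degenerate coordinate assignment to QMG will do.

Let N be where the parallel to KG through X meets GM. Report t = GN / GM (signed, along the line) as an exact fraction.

t = 2

Assign Q = (0, 0), M = (1, 0), G = (0, 1) — the answer is frame-independent, so this choice is without loss of generality.
1. X lies on line GQ with GX:XQ = 3:1 ⇒ X = (0, 1/4)
2. E lies on line MQ with ME:EQ = 3:(-4) ⇒ E = (4, 0)
3. U is the midpoint of ME ⇒ U = (5/2, 0)
4. K lies on line MU with MK:KU = 2:3 ⇒ K = (8/5, 0)
through X parallel to KG: direction (-8/5, 1); meets GM at N = (2, -1)
N = G + t·(M−G) with t = 2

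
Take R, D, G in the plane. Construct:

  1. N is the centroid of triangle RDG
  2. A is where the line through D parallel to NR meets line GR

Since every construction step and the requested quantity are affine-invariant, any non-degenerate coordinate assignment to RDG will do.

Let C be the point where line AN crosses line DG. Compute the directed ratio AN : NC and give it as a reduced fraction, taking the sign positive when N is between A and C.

AN:NC = 5

Assign R = (0, 0), D = (1, 0), G = (0, 1) — the answer is frame-independent, so this choice is without loss of generality.
1. N is the centroid of triangle RDG ⇒ N = (1/3, 1/3)
2. A is where the line through D parallel to NR meets line GR ⇒ A = (0, -1)
line AN meets DG at C = (2/5, 3/5)
N = A + t·(C−A) with t = 5/6, so AN:NC = 5/6:1/6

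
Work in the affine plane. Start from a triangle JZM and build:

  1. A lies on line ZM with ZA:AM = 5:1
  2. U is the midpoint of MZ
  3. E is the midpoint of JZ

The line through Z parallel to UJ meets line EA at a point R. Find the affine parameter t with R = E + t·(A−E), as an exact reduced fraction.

t = -3/7

Work in coordinates with J = (0, 0), Z = (1, 0), M = (0, 1).
1. A lies on line ZM with ZA:AM = 5:1 ⇒ A = (1/6, 5/6)
2. U is the midpoint of MZ ⇒ U = (1/2, 1/2)
3. E is the midpoint of JZ ⇒ E = (1/2, 0)
through Z parallel to UJ: direction (-1/2, -1/2); meets EA at R = (9/14, -5/14)
R = E + t·(A−E) with t = -3/7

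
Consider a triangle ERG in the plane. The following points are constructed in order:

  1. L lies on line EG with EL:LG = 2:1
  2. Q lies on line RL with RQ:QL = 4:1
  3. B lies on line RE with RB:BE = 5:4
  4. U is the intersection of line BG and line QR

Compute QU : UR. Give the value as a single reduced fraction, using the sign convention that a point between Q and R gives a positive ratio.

QU:UR = 1/75

Work in coordinates with E = (0, 0), R = (1, 0), G = (0, 1).
1. L lies on line EG with EL:LG = 2:1 ⇒ L = (0, 2/3)
2. Q lies on line RL with RQ:QL = 4:1 ⇒ Q = (1/5, 8/15)
3. B lies on line RE with RB:BE = 5:4 ⇒ B = (4/9, 0)
4. U is the intersection of line BG and line QR ⇒ U = (4/19, 10/19)
U = Q + t·(R−Q) with t = 1/76, so QU:UR = t:(1−t) = 1/76:75/76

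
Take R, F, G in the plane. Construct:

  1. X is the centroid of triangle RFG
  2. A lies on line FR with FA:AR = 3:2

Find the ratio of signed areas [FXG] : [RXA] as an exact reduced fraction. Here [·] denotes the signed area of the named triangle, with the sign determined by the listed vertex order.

[FXG]:[RXA] = 5/2

Set R = (0, 0), F = (1, 0), G = (0, 1); any affine frame gives the same invariant.
1. X is the centroid of triangle RFG ⇒ X = (1/3, 1/3)
2. A lies on line FR with FA:AR = 3:2 ⇒ A = (2/5, 0)
2·[FXG] = -1/3, 2·[RXA] = -2/15
[FXG]:[RXA] = -1/3:-2/15 = 5/2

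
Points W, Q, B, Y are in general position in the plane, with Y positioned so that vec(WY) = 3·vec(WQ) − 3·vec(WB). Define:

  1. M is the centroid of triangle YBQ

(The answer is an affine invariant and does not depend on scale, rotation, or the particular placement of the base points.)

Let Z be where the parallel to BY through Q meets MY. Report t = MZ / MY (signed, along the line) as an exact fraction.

t = -2

Set W = (0, 0), Q = (1, 0), B = (0, 1), Y = (3, -3); any affine frame gives the same invariant.
1. M is the centroid of triangle YBQ ⇒ M = (4/3, -2/3)
through Q parallel to BY: direction (3, -4); meets MY at Z = (-2, 4)
Z = M + t·(Y−M) with t = -2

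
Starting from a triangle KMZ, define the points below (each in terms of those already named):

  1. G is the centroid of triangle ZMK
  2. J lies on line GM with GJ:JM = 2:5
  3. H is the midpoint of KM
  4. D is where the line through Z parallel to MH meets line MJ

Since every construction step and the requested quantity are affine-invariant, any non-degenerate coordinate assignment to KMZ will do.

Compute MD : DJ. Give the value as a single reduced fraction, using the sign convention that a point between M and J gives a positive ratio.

Assign K = (0, 0), M = (1, 0), Z = (0, 1) — the answer is frame-independent, so this choice is without loss of generality.
1. G is the centroid of triangle ZMK ⇒ G = (1/3, 1/3)
2. J lies on line GM with GJ:JM = 2:5 ⇒ J = (11/21, 5/21)
3. H is the midpoint of KM ⇒ H = (1/2, 0)
4. D is where the line through Z parallel to MH meets line MJ ⇒ D = (-1, 1)
D = M + t·(J−M) with t = 21/5, so MD:DJ = t:(1−t) = 21/5:-16/5

MD:DJ = -21/16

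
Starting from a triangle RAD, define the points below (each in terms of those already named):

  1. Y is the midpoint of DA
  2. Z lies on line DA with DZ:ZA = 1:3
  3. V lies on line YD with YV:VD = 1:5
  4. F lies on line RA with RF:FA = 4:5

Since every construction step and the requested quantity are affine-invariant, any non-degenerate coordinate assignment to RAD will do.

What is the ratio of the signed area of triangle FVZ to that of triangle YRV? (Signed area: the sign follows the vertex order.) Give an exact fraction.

Work in coordinates with R = (0, 0), A = (1, 0), D = (0, 1).
1. Y is the midpoint of DA ⇒ Y = (1/2, 1/2)
2. Z lies on line DA with DZ:ZA = 1:3 ⇒ Z = (1/4, 3/4)
3. V lies on line YD with YV:VD = 1:5 ⇒ V = (5/12, 7/12)
4. F lies on line RA with RF:FA = 4:5 ⇒ F = (4/9, 0)
2·[FVZ] = 5/54, 2·[YRV] = -1/12
[FVZ]:[YRV] = 5/54:-1/12 = -10/9

[FVZ]:[YRV] = -10/9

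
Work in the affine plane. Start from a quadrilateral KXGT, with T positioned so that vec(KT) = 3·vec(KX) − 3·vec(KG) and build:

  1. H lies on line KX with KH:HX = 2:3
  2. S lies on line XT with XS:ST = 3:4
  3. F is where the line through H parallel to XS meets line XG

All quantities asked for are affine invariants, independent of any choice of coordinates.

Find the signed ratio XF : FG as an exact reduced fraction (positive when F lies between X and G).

Assign K = (0, 0), X = (1, 0), G = (0, 1), T = (3, -3) — the answer is frame-independent, so this choice is without loss of generality.
1. H lies on line KX with KH:HX = 2:3 ⇒ H = (2/5, 0)
2. S lies on line XT with XS:ST = 3:4 ⇒ S = (13/7, -9/7)
3. F is where the line through H parallel to XS meets line XG ⇒ F = (-4/5, 9/5)
F = X + t·(G−X) with t = 9/5, so XF:FG = t:(1−t) = 9/5:-4/5

XF:FG = -9/4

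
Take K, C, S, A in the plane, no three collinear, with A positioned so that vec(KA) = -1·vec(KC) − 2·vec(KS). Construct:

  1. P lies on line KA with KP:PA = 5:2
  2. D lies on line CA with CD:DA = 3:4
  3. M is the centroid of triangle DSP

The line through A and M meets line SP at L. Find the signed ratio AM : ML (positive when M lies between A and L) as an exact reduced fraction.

Set K = (0, 0), C = (1, 0), S = (0, 1), A = (-1, -2); any affine frame gives the same invariant.
1. P lies on line KA with KP:PA = 5:2 ⇒ P = (-5/7, -10/7)
2. D lies on line CA with CD:DA = 3:4 ⇒ D = (1/7, -6/7)
3. M is the centroid of triangle DSP ⇒ M = (-4/21, -3/7)
line AM meets SP at L = (-45/62, -91/62)
M = A + t·(L−A) with t = 62/21, so AM:ML = 62/21:-41/21

AM:ML = -62/41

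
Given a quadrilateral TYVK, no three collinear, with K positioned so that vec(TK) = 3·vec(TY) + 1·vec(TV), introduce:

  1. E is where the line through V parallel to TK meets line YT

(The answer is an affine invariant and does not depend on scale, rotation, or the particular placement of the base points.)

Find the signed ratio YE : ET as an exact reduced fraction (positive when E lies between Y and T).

YE:ET = -4/3

Choose coordinates T = (0, 0), Y = (1, 0), V = (0, 1), K = (3, 1).
1. E is where the line through V parallel to TK meets line YT ⇒ E = (-3, 0)
E = Y + t·(T−Y) with t = 4, so YE:ET = t:(1−t) = 4:-3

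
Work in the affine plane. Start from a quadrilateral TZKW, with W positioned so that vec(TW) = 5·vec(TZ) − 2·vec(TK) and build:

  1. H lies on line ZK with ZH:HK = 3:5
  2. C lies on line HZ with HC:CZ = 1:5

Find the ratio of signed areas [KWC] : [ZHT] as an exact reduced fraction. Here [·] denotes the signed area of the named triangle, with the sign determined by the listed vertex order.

[KWC]:[ZHT] = -11/3

Set T = (0, 0), Z = (1, 0), K = (0, 1), W = (5, -2); any affine frame gives the same invariant.
1. H lies on line ZK with ZH:HK = 3:5 ⇒ H = (5/8, 3/8)
2. C lies on line HZ with HC:CZ = 1:5 ⇒ C = (11/16, 5/16)
2·[KWC] = -11/8, 2·[ZHT] = 3/8
[KWC]:[ZHT] = -11/8:3/8 = -11/3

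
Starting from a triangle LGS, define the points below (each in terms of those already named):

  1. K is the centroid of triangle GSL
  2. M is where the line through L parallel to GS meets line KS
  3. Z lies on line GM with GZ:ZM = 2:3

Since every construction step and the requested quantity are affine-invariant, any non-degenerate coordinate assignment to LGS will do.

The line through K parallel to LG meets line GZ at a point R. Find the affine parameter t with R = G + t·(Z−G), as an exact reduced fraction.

t = -5/6

Choose coordinates L = (0, 0), G = (1, 0), S = (0, 1).
1. K is the centroid of triangle GSL ⇒ K = (1/3, 1/3)
2. M is where the line through L parallel to GS meets line KS ⇒ M = (1, -1)
3. Z lies on line GM with GZ:ZM = 2:3 ⇒ Z = (1, -2/5)
through K parallel to LG: direction (1, 0); meets GZ at R = (1, 1/3)
R = G + t·(Z−G) with t = -5/6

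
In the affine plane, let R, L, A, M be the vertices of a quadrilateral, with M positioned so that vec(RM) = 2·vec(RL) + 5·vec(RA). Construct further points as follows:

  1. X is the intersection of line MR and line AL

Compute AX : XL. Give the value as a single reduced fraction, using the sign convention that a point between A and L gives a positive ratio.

AX:XL = 2/5

Work in coordinates with R = (0, 0), L = (1, 0), A = (0, 1), M = (2, 5).
1. X is the intersection of line MR and line AL ⇒ X = (2/7, 5/7)
X = A + t·(L−A) with t = 2/7, so AX:XL = t:(1−t) = 2/7:5/7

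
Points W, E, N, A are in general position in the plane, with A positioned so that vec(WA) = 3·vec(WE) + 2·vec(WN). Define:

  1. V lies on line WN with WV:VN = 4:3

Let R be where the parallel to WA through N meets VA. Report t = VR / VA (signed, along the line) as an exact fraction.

Set W = (0, 0), E = (1, 0), N = (0, 1), A = (3, 2); any affine frame gives the same invariant.
1. V lies on line WN with WV:VN = 4:3 ⇒ V = (0, 4/7)
through N parallel to WA: direction (3, 2); meets VA at R = (-9/4, -1/2)
R = V + t·(A−V) with t = -3/4

t = -3/4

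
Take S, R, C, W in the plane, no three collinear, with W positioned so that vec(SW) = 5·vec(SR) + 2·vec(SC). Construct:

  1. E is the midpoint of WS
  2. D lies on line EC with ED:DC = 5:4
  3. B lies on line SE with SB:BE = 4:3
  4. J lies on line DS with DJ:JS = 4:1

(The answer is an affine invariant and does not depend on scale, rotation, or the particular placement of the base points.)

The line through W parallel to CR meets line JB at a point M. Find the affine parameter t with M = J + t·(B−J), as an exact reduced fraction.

t = 296/71

Set S = (0, 0), R = (1, 0), C = (0, 1), W = (5, 2); any affine frame gives the same invariant.
1. E is the midpoint of WS ⇒ E = (5/2, 1)
2. D lies on line EC with ED:DC = 5:4 ⇒ D = (10/9, 1)
3. B lies on line SE with SB:BE = 4:3 ⇒ B = (10/7, 4/7)
4. J lies on line DS with DJ:JS = 4:1 ⇒ J = (2/9, 1/5)
through W parallel to CR: direction (1, -1); meets JB at M = (2610/497, 869/497)
M = J + t·(B−J) with t = 296/71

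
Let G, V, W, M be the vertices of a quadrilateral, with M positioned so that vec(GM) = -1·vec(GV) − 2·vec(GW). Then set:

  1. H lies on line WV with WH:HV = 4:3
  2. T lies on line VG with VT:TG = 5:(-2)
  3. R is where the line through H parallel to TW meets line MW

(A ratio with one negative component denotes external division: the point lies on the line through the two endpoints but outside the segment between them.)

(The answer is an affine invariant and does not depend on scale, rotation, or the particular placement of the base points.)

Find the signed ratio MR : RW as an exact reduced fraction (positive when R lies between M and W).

Assign G = (0, 0), V = (1, 0), W = (0, 1), M = (-1, -2) — the answer is frame-independent, so this choice is without loss of generality.
1. H lies on line WV with WH:HV = 4:3 ⇒ H = (4/7, 3/7)
2. T lies on line VG with VT:TG = 5:(-2) ⇒ T = (-2/3, 0)
3. R is where the line through H parallel to TW meets line MW ⇒ R = (-20/21, -13/7)
R = M + t·(W−M) with t = 1/21, so MR:RW = t:(1−t) = 1/21:20/21

MR:RW = 1/20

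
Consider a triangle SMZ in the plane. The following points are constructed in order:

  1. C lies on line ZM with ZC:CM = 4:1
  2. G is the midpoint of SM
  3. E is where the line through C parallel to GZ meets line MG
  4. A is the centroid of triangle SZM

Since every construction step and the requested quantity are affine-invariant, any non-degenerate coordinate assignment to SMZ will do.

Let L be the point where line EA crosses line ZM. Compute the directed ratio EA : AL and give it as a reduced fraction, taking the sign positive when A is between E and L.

Work in coordinates with S = (0, 0), M = (1, 0), Z = (0, 1).
1. C lies on line ZM with ZC:CM = 4:1 ⇒ C = (4/5, 1/5)
2. G is the midpoint of SM ⇒ G = (1/2, 0)
3. E is where the line through C parallel to GZ meets line MG ⇒ E = (9/10, 0)
4. A is the centroid of triangle SZM ⇒ A = (1/3, 1/3)
line EA meets ZM at L = (8/7, -1/7)
A = E + t·(L−E) with t = -7/3, so EA:AL = -7/3:10/3

EA:AL = -7/10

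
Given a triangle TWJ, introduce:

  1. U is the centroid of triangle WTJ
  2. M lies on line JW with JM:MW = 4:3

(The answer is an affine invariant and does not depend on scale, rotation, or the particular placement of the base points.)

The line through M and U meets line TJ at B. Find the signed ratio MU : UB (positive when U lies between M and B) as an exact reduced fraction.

Set T = (0, 0), W = (1, 0), J = (0, 1); any affine frame gives the same invariant.
1. U is the centroid of triangle WTJ ⇒ U = (1/3, 1/3)
2. M lies on line JW with JM:MW = 4:3 ⇒ M = (4/7, 3/7)
line MU meets TJ at B = (0, 1/5)
U = M + t·(B−M) with t = 5/12, so MU:UB = 5/12:7/12

MU:UB = 5/7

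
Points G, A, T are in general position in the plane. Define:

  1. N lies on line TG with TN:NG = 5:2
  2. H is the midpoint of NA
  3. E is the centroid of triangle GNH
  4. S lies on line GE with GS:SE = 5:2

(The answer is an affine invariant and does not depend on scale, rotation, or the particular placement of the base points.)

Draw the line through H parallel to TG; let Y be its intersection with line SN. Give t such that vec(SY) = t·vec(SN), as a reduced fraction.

t = -16/5

Assign G = (0, 0), A = (1, 0), T = (0, 1) — the answer is frame-independent, so this choice is without loss of generality.
1. N lies on line TG with TN:NG = 5:2 ⇒ N = (0, 2/7)
2. H is the midpoint of NA ⇒ H = (1/2, 1/7)
3. E is the centroid of triangle GNH ⇒ E = (1/6, 1/7)
4. S lies on line GE with GS:SE = 5:2 ⇒ S = (5/42, 5/49)
through H parallel to TG: direction (0, -1); meets SN at Y = (1/2, -17/35)
Y = S + t·(N−S) with t = -16/5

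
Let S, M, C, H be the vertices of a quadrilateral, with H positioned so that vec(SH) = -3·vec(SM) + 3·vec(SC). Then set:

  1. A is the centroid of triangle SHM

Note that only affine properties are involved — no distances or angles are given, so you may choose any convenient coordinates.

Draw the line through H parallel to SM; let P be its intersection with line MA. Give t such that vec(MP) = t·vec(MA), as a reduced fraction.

t = 3

Assign S = (0, 0), M = (1, 0), C = (0, 1), H = (-3, 3) — the answer is frame-independent, so this choice is without loss of generality.
1. A is the centroid of triangle SHM ⇒ A = (-2/3, 1)
through H parallel to SM: direction (1, 0); meets MA at P = (-4, 3)
P = M + t·(A−M) with t = 3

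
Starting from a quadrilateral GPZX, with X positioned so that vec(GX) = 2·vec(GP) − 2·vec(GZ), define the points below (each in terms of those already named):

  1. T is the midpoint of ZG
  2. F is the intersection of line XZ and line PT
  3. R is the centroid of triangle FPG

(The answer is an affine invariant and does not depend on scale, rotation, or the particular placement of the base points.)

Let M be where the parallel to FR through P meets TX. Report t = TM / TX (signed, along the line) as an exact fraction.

t = 1/2

Work in coordinates with G = (0, 0), P = (1, 0), Z = (0, 1), X = (2, -2).
1. T is the midpoint of ZG ⇒ T = (0, 1/2)
2. F is the intersection of line XZ and line PT ⇒ F = (1/2, 1/4)
3. R is the centroid of triangle FPG ⇒ R = (1/2, 1/12)
through P parallel to FR: direction (0, -1/6); meets TX at M = (1, -3/4)
M = T + t·(X−T) with t = 1/2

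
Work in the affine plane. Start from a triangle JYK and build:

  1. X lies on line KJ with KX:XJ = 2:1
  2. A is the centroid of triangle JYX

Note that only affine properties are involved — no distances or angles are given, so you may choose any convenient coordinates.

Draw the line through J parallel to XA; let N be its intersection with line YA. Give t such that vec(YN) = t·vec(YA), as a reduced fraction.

Choose coordinates J = (0, 0), Y = (1, 0), K = (0, 1).
1. X lies on line KJ with KX:XJ = 2:1 ⇒ X = (0, 1/3)
2. A is the centroid of triangle JYX ⇒ A = (1/3, 1/9)
through J parallel to XA: direction (1/3, -2/9); meets YA at N = (-1/3, 2/9)
N = Y + t·(A−Y) with t = 2

t = 2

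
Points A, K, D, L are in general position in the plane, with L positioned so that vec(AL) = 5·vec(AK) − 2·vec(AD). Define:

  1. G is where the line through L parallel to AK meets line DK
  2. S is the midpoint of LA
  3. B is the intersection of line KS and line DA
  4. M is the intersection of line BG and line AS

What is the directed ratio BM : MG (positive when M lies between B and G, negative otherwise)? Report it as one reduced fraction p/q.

Choose coordinates A = (0, 0), K = (1, 0), D = (0, 1), L = (5, -2).
1. G is where the line through L parallel to AK meets line DK ⇒ G = (3, -2)
2. S is the midpoint of LA ⇒ S = (5/2, -1)
3. B is the intersection of line KS and line DA ⇒ B = (0, 2/3)
4. M is the intersection of line BG and line AS ⇒ M = (15/11, -6/11)
M = B + t·(G−B) with t = 5/11, so BM:MG = t:(1−t) = 5/11:6/11

BM:MG = 5/6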